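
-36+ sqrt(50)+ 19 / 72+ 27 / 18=-27.17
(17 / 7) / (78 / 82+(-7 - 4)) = -697 / 2884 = -0.24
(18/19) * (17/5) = 306/95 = 3.22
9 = 9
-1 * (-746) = 746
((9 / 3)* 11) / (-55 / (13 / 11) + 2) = -143 / 193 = -0.74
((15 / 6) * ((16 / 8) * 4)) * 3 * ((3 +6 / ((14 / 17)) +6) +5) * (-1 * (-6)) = 53640 / 7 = 7662.86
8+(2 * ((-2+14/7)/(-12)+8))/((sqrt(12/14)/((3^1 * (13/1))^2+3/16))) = 26297.12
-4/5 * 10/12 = -2/3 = -0.67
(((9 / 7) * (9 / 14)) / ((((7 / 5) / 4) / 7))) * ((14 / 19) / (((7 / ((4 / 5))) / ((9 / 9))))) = 1296 / 931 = 1.39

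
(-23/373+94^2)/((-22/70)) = -115353175/4103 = -28114.35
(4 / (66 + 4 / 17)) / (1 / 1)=34 / 563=0.06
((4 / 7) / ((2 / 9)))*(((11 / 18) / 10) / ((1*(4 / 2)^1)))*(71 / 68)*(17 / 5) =781 / 2800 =0.28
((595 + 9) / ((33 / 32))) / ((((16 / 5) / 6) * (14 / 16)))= 96640 / 77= 1255.06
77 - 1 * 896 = -819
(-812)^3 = -535387328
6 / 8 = 0.75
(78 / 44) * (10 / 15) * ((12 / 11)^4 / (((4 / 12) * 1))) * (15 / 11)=12130560 / 1771561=6.85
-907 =-907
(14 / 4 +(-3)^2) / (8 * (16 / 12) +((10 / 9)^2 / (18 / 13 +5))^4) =51073127580386025 / 43588114401929408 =1.17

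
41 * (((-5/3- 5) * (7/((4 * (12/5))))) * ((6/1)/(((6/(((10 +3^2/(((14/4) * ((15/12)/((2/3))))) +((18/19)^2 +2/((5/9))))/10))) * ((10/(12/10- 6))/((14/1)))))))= 57544648/27075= 2125.38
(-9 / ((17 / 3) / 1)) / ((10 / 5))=-27 / 34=-0.79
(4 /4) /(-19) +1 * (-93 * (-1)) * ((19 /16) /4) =33509 /1216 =27.56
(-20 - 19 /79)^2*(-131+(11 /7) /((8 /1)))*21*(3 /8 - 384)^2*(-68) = 8996394874835800575 /798848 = 11261710456602.26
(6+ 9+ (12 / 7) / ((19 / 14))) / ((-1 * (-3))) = 103 / 19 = 5.42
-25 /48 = -0.52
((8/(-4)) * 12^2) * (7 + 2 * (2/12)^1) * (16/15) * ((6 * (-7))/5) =473088/25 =18923.52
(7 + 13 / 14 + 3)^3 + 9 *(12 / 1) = 1413.24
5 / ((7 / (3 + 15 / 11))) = 3.12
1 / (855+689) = 1 / 1544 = 0.00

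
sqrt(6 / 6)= 1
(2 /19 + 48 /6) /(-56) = -11 /76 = -0.14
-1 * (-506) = 506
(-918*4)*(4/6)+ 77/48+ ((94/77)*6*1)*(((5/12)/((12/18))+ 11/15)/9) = -135566897/55440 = -2445.29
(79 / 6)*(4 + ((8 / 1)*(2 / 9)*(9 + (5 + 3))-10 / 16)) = 191101 / 432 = 442.36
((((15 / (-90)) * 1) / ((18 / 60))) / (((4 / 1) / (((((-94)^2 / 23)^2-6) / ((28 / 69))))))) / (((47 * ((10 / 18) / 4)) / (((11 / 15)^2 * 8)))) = -18893356724 / 567525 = -33290.79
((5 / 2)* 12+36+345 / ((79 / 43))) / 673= 0.38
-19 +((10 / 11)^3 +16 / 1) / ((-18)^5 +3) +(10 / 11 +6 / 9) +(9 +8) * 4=127198565099 / 2515011015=50.58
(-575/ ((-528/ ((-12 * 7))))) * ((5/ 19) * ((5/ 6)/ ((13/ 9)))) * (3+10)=-180.55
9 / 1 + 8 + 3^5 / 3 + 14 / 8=399 / 4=99.75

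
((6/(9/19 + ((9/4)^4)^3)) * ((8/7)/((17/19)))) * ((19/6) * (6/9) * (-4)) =-7364795170816/1915773451145631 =-0.00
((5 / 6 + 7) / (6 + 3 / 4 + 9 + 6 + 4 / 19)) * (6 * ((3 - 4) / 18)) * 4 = -7144 / 15021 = -0.48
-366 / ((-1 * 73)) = 366 / 73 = 5.01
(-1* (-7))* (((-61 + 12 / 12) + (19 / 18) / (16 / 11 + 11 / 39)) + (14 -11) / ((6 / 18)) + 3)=-1482901 / 4470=-331.75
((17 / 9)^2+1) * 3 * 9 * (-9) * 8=-8880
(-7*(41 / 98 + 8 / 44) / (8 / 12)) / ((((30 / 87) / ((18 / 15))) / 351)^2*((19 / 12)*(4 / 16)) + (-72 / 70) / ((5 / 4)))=542999623268700 / 70900453452433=7.66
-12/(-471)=4/157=0.03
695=695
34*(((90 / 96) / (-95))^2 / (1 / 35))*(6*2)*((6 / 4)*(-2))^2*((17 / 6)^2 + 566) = 331983225 / 46208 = 7184.54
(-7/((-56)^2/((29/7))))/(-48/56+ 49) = -29/150976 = -0.00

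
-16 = -16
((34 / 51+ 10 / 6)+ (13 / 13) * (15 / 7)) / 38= 47 / 399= 0.12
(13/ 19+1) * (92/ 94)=1472/ 893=1.65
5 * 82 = 410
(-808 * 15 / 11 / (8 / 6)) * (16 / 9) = -1469.09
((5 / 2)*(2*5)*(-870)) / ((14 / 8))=-12428.57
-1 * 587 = -587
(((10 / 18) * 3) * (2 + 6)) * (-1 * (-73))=2920 / 3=973.33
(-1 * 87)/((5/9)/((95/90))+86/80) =-66120/1217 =-54.33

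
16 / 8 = 2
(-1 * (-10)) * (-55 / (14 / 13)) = -3575 / 7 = -510.71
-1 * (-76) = 76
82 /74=41 /37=1.11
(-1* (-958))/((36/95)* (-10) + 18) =67.41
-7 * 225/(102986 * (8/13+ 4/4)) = -75/7922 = -0.01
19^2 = 361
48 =48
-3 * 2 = -6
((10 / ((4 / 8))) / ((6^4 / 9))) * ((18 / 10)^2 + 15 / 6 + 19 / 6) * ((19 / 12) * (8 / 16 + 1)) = 3173 / 1080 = 2.94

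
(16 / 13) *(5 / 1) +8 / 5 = 504 / 65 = 7.75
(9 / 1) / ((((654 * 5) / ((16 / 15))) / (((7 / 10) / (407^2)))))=28 / 2256967625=0.00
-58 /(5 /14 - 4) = 812 /51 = 15.92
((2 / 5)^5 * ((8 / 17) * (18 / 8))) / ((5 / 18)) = 10368 / 265625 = 0.04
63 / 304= 0.21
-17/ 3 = -5.67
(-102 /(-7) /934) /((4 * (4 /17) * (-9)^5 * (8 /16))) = -289 /514749816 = -0.00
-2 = -2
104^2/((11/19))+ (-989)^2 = 996803.18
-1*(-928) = 928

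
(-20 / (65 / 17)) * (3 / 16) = -0.98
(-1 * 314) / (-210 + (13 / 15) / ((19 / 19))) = 1.50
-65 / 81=-0.80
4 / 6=2 / 3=0.67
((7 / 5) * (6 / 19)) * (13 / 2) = 273 / 95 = 2.87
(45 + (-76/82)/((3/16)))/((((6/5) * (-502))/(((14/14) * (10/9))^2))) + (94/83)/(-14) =-0.16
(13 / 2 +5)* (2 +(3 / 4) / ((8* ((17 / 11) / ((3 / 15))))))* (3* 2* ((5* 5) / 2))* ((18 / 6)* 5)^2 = 424841625 / 1088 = 390479.43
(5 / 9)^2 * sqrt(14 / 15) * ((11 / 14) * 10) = 275 * sqrt(210) / 1701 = 2.34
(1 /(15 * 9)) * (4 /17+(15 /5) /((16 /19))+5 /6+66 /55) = 23791 /550800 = 0.04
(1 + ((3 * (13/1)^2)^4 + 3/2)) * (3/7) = 396445130421/14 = 28317509315.79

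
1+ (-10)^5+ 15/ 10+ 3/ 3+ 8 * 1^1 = -199977/ 2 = -99988.50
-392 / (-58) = 196 / 29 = 6.76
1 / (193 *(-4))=-1 / 772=-0.00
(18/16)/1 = 9/8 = 1.12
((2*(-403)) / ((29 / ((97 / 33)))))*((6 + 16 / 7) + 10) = -10007296 / 6699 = -1493.85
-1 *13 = -13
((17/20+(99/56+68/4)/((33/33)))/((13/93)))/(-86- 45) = -510849/476840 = -1.07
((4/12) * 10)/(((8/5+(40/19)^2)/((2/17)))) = 9025/138822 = 0.07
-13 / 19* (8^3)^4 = -893353197568 / 19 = -47018589345.68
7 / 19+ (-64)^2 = 77831 / 19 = 4096.37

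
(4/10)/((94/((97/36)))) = 97/8460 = 0.01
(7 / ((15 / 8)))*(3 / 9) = 56 / 45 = 1.24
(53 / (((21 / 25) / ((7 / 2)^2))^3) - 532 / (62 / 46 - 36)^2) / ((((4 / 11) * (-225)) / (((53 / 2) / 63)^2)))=-796437815055211087 / 2240505119462400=-355.47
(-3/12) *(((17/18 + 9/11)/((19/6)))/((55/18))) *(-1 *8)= 4188/11495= 0.36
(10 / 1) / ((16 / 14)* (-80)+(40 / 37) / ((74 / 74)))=-259 / 2340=-0.11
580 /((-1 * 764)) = -145 /191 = -0.76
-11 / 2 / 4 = -1.38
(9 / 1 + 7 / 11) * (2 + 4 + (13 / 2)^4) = 1518821 / 88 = 17259.33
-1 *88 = -88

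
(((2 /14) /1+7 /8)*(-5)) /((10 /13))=-741 /112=-6.62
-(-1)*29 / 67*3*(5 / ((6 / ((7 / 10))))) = 203 / 268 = 0.76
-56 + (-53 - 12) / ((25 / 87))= -1411 / 5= -282.20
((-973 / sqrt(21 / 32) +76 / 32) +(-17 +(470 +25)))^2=321291803 / 192 - 178059*sqrt(42)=519440.60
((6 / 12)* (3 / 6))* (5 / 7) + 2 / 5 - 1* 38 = -5239 / 140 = -37.42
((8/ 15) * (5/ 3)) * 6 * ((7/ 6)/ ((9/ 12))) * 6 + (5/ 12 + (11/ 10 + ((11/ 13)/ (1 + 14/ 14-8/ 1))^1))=119699/ 2340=51.15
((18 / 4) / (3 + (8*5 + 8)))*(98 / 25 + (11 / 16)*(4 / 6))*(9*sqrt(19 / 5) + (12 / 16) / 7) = 7881 / 190400 + 23643*sqrt(95) / 34000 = 6.82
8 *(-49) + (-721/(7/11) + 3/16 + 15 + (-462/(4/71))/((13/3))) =-707665/208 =-3402.24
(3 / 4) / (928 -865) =1 / 84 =0.01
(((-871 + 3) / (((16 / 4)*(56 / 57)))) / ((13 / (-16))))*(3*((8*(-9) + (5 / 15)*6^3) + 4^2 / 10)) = 84816 / 65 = 1304.86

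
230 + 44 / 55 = 1154 / 5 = 230.80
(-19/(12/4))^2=361/9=40.11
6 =6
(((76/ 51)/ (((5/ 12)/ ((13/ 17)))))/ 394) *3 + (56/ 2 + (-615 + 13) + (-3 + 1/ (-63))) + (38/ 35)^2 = -361432000292/ 627686325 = -575.82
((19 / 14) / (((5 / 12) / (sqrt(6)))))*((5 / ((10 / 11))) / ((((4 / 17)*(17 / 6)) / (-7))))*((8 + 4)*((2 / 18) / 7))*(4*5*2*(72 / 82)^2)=-13001472*sqrt(6) / 11767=-2706.46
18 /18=1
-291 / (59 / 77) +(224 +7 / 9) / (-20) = -4152617 / 10620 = -391.02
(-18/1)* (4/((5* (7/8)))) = -16.46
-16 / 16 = -1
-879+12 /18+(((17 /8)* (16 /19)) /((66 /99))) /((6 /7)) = -99773 /114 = -875.20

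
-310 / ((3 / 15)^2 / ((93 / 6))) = -120125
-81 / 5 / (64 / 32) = -81 / 10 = -8.10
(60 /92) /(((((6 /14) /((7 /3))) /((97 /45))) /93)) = 147343 /207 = 711.80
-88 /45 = -1.96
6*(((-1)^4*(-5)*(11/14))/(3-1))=-165/14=-11.79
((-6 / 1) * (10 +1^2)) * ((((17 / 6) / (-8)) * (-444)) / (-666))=187 / 12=15.58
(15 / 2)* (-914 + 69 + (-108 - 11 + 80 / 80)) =-14445 / 2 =-7222.50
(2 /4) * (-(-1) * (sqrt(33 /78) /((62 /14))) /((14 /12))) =3 * sqrt(286) /806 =0.06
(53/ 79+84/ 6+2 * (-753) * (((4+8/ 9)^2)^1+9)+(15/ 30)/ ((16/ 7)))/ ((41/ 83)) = -280624488439/ 2798496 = -100276.89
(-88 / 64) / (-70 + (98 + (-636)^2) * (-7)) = 11 / 22657824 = 0.00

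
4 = 4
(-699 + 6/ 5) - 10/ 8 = -13981/ 20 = -699.05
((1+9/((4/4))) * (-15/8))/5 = -15/4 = -3.75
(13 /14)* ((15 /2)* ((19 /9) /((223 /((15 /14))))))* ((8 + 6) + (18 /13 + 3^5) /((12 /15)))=22.57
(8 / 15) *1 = 8 / 15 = 0.53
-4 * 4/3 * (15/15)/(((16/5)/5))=-25/3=-8.33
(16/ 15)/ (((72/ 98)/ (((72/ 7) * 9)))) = 134.40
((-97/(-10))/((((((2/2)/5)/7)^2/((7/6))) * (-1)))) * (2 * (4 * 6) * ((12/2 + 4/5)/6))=-2262428/3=-754142.67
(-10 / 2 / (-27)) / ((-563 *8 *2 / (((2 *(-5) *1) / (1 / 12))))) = 25 / 10134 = 0.00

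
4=4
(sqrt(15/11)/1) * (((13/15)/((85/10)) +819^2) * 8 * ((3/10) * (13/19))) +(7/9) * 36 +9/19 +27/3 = 712/19 +8894292212 * sqrt(165)/88825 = 1286266.04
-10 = -10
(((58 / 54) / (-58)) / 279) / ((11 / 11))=-1 / 15066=-0.00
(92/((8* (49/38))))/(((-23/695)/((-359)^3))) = 610972624195/49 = 12468829065.20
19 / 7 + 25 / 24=631 / 168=3.76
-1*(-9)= 9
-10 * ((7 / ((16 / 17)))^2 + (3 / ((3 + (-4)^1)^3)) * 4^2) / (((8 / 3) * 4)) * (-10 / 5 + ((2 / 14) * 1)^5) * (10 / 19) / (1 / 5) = 23608930875 / 653993984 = 36.10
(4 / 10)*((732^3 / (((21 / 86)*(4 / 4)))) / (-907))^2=1254498702810.94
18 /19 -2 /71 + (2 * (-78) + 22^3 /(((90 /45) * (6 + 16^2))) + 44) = -16039050 /176719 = -90.76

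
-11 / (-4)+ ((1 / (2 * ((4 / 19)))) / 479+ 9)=45045 / 3832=11.75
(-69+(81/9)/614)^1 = -42357/614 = -68.99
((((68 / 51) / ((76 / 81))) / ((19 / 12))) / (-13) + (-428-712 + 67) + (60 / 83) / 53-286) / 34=-28057028709 / 701913238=-39.97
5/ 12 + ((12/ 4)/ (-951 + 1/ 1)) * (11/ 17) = 40177/ 96900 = 0.41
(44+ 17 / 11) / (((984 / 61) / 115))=1171505 / 3608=324.70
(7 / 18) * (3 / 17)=7 / 102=0.07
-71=-71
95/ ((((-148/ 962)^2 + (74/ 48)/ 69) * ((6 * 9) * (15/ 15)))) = 1477060/ 38631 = 38.24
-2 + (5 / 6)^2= -47 / 36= -1.31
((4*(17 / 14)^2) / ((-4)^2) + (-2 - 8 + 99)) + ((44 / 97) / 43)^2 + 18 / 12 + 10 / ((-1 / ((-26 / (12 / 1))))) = 112.54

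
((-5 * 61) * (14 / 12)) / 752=-2135 / 4512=-0.47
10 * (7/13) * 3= 210/13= 16.15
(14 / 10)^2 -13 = -276 / 25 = -11.04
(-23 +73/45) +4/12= -947/45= -21.04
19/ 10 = 1.90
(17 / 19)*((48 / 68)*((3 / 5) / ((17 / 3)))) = 108 / 1615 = 0.07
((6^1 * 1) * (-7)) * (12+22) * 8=-11424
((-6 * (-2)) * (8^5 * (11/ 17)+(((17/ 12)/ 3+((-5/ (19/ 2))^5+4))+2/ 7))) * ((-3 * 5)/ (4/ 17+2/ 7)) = -1124806424393105/ 153518138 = -7326863.39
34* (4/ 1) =136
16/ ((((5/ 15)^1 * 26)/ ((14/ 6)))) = 56/ 13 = 4.31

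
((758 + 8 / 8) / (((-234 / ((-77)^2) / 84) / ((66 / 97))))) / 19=-1386034188 / 23959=-57850.25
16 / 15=1.07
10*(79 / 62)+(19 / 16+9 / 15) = 36033 / 2480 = 14.53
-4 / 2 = -2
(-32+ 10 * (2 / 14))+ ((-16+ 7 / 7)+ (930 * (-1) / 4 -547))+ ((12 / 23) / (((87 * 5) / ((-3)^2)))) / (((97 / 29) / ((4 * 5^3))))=-25719881 / 31234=-823.46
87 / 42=29 / 14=2.07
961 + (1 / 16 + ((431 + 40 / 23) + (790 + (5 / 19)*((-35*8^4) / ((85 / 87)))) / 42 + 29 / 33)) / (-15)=9080461521 / 9152528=992.13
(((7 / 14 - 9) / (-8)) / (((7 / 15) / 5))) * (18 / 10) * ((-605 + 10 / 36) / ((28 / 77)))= -4361775 / 128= -34076.37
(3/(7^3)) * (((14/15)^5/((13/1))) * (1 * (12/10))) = 3136/5484375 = 0.00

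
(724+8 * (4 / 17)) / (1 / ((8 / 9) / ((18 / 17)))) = 49360 / 81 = 609.38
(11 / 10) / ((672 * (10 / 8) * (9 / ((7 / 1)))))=11 / 10800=0.00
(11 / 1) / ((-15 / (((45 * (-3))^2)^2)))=-243577125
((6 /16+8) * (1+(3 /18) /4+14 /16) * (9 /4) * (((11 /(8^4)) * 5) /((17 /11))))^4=61195159681515419371700625 /6310668336252090206289657856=0.01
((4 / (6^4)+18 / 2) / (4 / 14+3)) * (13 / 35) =37921 / 37260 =1.02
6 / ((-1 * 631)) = -6 / 631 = -0.01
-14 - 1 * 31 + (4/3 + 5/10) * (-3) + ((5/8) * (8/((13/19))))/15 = -3901/78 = -50.01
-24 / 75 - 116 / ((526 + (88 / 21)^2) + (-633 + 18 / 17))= 16440556 / 16564825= 0.99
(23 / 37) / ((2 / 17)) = 391 / 74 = 5.28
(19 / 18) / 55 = 19 / 990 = 0.02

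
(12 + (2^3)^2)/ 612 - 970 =-148391/ 153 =-969.88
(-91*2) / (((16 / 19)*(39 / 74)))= -4921 / 12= -410.08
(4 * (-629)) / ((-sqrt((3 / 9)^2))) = 7548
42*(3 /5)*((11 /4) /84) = 33 /40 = 0.82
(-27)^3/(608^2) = -19683/369664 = -0.05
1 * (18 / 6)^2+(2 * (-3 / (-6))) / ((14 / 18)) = 72 / 7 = 10.29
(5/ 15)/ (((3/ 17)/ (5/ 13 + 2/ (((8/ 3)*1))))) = 1003/ 468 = 2.14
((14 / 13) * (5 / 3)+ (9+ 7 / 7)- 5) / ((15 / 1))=53 / 117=0.45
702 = 702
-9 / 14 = -0.64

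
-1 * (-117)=117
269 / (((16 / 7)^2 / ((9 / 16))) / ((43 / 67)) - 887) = -5101047 / 16545749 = -0.31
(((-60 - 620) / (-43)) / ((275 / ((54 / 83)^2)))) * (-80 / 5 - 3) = -7534944 / 16292485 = -0.46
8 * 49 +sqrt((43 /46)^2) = 18075 /46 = 392.93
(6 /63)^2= 4 /441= 0.01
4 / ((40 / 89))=89 / 10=8.90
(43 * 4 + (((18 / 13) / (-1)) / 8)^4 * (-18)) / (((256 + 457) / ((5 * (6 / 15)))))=628739927 / 1303295552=0.48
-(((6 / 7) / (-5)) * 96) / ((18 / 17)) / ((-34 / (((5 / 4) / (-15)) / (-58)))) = -2 / 3045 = -0.00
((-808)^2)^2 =426231402496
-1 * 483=-483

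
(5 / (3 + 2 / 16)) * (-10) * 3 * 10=-480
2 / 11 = 0.18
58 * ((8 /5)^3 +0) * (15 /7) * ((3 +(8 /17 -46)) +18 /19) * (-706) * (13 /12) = 16190258.94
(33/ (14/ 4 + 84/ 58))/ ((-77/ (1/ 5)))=-174/ 10045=-0.02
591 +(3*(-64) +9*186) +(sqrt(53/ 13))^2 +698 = 36076/ 13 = 2775.08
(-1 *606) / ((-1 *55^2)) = 0.20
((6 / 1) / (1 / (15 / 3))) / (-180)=-0.17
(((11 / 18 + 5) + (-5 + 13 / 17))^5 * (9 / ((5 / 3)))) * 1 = 13225450646101 / 496836361440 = 26.62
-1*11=-11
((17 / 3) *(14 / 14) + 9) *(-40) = -1760 / 3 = -586.67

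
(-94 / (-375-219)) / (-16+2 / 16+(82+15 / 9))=376 / 161073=0.00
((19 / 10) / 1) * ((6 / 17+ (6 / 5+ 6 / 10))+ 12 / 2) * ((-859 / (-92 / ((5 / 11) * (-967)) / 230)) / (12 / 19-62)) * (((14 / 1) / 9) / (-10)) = -14693420917 / 396440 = -37063.42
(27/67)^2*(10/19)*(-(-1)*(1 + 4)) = 36450/85291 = 0.43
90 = 90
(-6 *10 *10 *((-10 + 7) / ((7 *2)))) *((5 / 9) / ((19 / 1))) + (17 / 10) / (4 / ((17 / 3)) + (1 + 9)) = 135491 / 34580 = 3.92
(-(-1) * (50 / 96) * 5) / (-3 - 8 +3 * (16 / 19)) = -2375 / 7728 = -0.31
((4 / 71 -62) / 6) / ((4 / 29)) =-21257 / 284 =-74.85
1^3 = 1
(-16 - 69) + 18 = -67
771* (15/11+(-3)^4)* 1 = 698526/11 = 63502.36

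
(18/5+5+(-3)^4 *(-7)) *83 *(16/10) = -1853888/25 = -74155.52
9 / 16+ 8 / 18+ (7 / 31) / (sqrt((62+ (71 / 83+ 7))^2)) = 13072837 / 12941136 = 1.01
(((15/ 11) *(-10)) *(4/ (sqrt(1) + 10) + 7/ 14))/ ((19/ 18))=-1350/ 121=-11.16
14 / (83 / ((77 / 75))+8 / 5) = 0.17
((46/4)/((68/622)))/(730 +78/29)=207437/1444864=0.14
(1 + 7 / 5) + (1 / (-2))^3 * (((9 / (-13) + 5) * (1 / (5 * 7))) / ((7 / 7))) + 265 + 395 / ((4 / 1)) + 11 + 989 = 71039 / 52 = 1366.13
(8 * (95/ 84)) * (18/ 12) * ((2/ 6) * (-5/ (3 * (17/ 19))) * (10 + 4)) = -18050/ 153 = -117.97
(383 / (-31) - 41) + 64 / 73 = -118758 / 2263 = -52.48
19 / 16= 1.19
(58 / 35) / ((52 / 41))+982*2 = 1788429 / 910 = 1965.31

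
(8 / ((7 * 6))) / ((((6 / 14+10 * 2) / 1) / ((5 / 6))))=10 / 1287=0.01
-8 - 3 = -11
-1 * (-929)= 929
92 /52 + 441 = 5756 /13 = 442.77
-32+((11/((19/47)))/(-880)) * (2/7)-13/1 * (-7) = 313833/5320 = 58.99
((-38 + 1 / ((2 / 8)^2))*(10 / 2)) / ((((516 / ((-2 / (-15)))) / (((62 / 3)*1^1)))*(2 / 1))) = -341 / 1161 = -0.29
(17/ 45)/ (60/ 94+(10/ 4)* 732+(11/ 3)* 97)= 799/ 4624035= 0.00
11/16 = 0.69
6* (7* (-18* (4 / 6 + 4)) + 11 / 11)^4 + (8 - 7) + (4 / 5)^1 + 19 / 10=7123667745697 / 10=712366774569.70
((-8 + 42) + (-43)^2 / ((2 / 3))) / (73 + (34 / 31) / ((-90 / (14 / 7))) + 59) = 21.27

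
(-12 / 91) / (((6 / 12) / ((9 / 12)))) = -18 / 91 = -0.20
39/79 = 0.49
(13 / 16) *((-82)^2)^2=36734893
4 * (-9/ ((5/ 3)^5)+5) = 53752/ 3125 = 17.20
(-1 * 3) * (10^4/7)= -30000/7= -4285.71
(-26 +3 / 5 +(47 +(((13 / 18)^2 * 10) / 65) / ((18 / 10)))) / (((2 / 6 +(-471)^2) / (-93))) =-4891459 / 539074440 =-0.01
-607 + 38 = -569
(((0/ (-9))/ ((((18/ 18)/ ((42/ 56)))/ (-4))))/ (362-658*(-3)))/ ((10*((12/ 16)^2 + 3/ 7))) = 0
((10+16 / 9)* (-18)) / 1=-212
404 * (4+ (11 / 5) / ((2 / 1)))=10302 / 5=2060.40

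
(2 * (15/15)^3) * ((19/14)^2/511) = 361/50078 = 0.01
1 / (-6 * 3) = -1 / 18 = -0.06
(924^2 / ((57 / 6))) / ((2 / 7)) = 5976432 / 19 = 314549.05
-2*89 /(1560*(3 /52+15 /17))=-1513 /12465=-0.12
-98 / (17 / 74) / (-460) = 1813 / 1955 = 0.93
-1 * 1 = -1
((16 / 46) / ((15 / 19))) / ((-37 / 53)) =-8056 / 12765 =-0.63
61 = 61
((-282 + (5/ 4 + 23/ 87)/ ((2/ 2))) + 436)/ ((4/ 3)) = 54119/ 464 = 116.64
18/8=9/4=2.25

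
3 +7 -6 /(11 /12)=38 /11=3.45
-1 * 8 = -8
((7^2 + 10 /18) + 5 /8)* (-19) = -68647 /72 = -953.43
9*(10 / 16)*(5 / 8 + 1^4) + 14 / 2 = 1033 / 64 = 16.14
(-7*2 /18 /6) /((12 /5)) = -35 /648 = -0.05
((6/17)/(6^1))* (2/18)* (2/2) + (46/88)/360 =239/29920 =0.01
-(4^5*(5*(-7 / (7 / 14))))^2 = -5138022400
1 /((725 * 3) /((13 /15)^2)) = 169 /489375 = 0.00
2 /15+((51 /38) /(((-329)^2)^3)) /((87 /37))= 2795033244948321719 /20962749337112342130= 0.13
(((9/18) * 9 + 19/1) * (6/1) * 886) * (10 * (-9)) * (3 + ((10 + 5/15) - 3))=-116181180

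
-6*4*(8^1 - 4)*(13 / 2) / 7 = -624 / 7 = -89.14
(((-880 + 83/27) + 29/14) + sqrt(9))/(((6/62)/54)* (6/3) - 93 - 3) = 10216391/1124886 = 9.08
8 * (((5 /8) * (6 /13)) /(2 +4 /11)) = 165 /169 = 0.98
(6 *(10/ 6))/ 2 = 5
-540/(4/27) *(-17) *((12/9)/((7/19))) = 1569780/7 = 224254.29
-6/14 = -3/7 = -0.43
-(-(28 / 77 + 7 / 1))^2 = -6561 / 121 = -54.22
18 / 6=3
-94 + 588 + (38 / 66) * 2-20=475.15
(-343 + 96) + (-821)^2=673794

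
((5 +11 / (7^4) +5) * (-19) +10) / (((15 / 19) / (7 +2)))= -24646173 / 12005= -2052.99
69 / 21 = 23 / 7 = 3.29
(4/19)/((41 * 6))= 2/2337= 0.00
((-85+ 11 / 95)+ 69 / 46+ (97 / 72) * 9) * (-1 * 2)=54157 / 380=142.52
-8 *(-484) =3872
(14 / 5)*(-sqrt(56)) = -28*sqrt(14) / 5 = -20.95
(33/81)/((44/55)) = 55/108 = 0.51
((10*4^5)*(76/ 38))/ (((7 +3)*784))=128/ 49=2.61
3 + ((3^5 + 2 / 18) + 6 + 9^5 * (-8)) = -4249259 / 9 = -472139.89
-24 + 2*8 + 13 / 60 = -467 / 60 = -7.78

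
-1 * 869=-869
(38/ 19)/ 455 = 2/ 455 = 0.00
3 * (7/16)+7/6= 119/48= 2.48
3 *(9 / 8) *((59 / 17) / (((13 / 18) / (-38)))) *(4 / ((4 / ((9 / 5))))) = -2451627 / 2210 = -1109.33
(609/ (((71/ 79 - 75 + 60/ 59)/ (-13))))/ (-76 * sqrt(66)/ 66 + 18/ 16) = -44871782592 * sqrt(66)/ 31025867357 - 43838550756/ 31025867357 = -13.16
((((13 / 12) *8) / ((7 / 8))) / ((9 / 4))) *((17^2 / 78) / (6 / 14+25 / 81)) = 22.12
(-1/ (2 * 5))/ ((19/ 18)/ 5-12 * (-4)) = -9/ 4339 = -0.00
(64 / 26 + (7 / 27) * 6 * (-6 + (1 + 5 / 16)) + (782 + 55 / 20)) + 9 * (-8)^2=423047 / 312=1355.92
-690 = -690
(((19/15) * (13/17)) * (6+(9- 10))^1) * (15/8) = 1235/136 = 9.08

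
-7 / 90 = -0.08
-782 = -782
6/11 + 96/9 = 370/33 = 11.21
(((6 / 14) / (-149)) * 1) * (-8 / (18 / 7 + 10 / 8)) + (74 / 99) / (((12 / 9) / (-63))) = -12385599 / 350746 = -35.31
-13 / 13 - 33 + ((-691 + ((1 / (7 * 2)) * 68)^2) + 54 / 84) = -68675 / 98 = -700.77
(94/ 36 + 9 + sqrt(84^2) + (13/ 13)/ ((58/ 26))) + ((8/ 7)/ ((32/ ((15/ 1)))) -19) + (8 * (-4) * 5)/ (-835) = 94933711/ 1220436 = 77.79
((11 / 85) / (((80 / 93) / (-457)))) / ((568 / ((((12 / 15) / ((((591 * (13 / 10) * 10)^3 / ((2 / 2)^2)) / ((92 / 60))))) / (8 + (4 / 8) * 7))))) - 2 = -10947873367026335837 / 5473936683513090000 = -2.00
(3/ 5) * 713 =2139/ 5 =427.80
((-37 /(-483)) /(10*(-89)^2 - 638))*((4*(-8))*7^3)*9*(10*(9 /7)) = -559440 /451789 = -1.24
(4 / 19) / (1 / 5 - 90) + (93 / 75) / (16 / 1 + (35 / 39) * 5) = 9914479 / 170406725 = 0.06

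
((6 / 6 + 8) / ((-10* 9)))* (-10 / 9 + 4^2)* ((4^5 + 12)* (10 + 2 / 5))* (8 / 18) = -14437696 / 2025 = -7129.73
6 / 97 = 0.06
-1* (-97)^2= -9409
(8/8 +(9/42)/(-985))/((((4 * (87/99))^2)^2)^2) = 19390155619688667/452093413604208803840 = 0.00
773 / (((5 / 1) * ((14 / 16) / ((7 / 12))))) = 1546 / 15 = 103.07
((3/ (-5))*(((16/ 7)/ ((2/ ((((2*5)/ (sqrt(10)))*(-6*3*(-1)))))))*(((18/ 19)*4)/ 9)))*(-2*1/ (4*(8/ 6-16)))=-1296*sqrt(10)/ 7315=-0.56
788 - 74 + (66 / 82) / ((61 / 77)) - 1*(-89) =2010844 / 2501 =804.02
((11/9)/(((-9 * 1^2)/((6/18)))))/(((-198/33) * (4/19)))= 209/5832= 0.04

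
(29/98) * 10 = 145/49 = 2.96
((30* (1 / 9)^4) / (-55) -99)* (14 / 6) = -16671515 / 72171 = -231.00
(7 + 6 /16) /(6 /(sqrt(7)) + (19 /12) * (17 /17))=-23541 /5314 + 6372 * sqrt(7) /2657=1.92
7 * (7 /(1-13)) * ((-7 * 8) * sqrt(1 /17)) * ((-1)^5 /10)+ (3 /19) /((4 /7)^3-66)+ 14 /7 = 856783 /428906-343 * sqrt(17) /255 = -3.55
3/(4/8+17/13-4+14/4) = 39/17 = 2.29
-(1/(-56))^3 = 1/175616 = 0.00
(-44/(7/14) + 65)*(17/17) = -23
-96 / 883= -0.11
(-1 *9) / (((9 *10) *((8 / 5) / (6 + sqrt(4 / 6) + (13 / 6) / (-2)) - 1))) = 0.14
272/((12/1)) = 22.67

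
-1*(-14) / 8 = 7 / 4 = 1.75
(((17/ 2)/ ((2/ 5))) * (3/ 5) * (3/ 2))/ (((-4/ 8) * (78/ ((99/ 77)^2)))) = -4131/ 5096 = -0.81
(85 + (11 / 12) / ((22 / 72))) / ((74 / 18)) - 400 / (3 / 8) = -1045.26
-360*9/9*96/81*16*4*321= -8765440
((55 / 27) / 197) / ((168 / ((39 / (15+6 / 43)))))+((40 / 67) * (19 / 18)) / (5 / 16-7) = -130776204775 / 1390136947416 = -0.09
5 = 5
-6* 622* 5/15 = -1244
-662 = -662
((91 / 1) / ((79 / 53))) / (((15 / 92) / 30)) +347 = 11580.32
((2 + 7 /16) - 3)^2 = 0.32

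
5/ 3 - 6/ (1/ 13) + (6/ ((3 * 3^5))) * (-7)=-18563/ 243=-76.39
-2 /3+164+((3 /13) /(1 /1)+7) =6652 /39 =170.56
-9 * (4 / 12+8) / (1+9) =-15 / 2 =-7.50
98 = 98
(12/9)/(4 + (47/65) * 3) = 260/1203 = 0.22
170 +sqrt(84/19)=2*sqrt(399)/19 +170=172.10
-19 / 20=-0.95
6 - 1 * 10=-4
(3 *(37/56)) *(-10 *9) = -4995/28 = -178.39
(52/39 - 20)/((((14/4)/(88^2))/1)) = -123904/3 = -41301.33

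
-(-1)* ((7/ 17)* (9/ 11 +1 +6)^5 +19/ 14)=461070496721/ 38330138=12028.93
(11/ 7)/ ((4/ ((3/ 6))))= 11/ 56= 0.20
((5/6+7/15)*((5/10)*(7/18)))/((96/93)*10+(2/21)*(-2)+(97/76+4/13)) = 4877509/226069890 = 0.02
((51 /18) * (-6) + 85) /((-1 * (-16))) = 17 /4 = 4.25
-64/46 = -1.39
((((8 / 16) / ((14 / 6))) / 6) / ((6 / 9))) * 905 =48.48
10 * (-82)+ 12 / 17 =-13928 / 17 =-819.29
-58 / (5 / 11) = -638 / 5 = -127.60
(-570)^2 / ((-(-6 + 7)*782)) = -162450 / 391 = -415.47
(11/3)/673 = 11/2019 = 0.01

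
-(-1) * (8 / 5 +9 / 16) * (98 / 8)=8477 / 320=26.49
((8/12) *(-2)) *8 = -32/3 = -10.67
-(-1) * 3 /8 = 3 /8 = 0.38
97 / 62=1.56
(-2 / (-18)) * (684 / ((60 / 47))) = 893 / 15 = 59.53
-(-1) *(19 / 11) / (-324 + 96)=-1 / 132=-0.01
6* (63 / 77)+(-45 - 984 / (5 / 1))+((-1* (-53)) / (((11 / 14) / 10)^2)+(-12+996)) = 5646001 / 605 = 9332.23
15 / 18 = 5 / 6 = 0.83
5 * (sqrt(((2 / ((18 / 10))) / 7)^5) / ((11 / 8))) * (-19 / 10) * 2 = -15200 * sqrt(70) / 916839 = -0.14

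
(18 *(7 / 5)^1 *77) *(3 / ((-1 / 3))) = -87318 / 5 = -17463.60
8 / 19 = 0.42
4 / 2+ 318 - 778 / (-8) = 1669 / 4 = 417.25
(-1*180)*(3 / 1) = -540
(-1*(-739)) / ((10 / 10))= 739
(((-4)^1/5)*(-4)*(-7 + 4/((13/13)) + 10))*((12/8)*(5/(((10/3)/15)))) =756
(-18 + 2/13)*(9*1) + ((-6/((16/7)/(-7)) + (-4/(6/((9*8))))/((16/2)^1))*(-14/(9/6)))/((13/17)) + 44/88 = -4045/13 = -311.15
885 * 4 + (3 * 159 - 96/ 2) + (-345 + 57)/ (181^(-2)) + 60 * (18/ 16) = -18862263/ 2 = -9431131.50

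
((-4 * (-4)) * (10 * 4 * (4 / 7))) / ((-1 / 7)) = -2560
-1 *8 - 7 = -15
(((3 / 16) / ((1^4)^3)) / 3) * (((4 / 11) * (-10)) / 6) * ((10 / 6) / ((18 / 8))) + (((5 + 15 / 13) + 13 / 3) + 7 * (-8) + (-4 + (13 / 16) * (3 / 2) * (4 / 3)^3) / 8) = -2116435 / 46332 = -45.68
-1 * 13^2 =-169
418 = 418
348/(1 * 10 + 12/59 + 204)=10266/6319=1.62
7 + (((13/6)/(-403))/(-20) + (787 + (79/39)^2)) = 1505255107/1886040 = 798.10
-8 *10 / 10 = -8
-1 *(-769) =769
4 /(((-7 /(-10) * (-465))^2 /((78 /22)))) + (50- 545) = -769198607 /1553937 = -495.00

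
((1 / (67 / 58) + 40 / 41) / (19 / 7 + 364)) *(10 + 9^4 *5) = 1161847890 / 7051549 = 164.76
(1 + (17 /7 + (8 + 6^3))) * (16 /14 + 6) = 79600 /49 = 1624.49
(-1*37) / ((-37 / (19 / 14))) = 19 / 14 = 1.36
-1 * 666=-666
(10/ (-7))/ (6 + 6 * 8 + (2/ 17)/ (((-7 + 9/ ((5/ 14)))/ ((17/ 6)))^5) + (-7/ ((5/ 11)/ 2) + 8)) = -173302641439200/ 3784930994047753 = -0.05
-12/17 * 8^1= -96/17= -5.65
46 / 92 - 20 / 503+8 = 8.46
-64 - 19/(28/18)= -1067/14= -76.21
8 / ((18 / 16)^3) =4096 / 729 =5.62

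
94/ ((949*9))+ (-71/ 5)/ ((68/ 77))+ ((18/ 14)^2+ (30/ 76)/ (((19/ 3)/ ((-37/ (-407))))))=-8142127595983/ 565045741260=-14.41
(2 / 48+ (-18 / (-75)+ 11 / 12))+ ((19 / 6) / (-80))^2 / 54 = 2981909 / 2488320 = 1.20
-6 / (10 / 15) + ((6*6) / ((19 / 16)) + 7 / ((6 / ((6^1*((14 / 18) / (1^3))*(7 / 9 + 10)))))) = 123112 / 1539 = 79.99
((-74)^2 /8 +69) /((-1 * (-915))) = 1507 /1830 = 0.82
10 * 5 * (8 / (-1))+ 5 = -395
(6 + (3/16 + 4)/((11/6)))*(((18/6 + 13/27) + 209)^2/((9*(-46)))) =-32913169/36432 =-903.41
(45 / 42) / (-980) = -3 / 2744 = -0.00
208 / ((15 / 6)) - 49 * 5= -809 / 5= -161.80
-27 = -27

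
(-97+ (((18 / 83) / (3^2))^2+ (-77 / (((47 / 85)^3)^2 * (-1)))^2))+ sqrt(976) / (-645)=5809770000939284592217160985436 / 800443127137546755502249 - 4 * sqrt(61) / 645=7258192.08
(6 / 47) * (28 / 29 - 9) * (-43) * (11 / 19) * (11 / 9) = 2424598 / 77691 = 31.21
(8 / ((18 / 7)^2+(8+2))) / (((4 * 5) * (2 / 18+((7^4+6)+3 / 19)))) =8379 / 837693505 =0.00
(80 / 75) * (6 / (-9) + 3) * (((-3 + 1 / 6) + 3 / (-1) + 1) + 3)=-616 / 135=-4.56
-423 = -423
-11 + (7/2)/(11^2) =-2655/242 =-10.97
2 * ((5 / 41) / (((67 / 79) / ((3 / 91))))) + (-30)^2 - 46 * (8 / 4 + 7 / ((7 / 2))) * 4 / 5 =940925278 / 1249885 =752.81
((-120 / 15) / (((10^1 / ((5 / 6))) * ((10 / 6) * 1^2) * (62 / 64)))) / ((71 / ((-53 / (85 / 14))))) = 47488 / 935425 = 0.05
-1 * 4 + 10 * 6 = 56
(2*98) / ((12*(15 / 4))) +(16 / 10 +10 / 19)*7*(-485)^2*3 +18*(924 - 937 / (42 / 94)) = 10482303.90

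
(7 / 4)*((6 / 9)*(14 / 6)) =49 / 18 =2.72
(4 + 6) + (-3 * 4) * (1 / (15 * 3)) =146 / 15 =9.73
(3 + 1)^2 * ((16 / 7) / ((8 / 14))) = 64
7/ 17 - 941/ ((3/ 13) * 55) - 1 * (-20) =-53.73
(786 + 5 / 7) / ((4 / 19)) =104633 / 28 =3736.89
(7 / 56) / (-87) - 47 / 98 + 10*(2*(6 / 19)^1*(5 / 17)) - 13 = -128039111 / 11015592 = -11.62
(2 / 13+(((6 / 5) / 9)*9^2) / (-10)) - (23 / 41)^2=-677906 / 546325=-1.24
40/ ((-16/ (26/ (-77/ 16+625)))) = -1040/ 9923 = -0.10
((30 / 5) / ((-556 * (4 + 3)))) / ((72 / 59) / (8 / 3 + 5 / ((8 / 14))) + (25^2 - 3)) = -24249 / 9785441540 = -0.00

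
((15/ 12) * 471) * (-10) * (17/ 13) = -200175/ 26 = -7699.04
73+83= 156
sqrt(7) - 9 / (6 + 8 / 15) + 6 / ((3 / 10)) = sqrt(7) + 1825 / 98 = 21.27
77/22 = 7/2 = 3.50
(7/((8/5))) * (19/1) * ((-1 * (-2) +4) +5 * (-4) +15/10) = -16625/16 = -1039.06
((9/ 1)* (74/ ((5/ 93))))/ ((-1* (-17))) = 61938/ 85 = 728.68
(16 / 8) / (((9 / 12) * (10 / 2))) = 8 / 15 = 0.53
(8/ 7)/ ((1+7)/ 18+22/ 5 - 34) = -45/ 1148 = -0.04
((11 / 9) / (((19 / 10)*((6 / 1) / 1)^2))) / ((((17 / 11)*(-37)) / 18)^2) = 13310 / 7517179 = 0.00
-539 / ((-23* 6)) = 539 / 138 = 3.91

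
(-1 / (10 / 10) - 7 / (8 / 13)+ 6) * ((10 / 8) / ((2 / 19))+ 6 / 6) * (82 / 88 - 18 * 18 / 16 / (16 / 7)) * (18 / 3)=87950979 / 22528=3904.07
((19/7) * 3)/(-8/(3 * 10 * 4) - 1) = -855/112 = -7.63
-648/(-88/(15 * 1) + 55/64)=622080/4807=129.41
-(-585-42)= 627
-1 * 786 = -786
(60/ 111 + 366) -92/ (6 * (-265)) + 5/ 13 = 366.98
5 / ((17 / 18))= 90 / 17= 5.29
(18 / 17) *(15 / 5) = 54 / 17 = 3.18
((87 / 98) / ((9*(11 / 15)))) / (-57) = -0.00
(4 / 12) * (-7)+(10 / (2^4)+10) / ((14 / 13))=2531 / 336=7.53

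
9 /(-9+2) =-9 /7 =-1.29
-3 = -3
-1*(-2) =2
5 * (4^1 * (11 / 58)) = 3.79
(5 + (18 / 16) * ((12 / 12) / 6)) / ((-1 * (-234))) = 83 / 3744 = 0.02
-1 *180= -180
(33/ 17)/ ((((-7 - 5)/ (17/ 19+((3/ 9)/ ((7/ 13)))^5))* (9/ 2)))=-420663562/ 11872481607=-0.04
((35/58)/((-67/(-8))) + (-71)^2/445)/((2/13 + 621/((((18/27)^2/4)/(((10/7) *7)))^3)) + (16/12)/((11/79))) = 4228637127/167922635435221490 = 0.00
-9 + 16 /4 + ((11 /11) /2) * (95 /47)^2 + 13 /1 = 44369 /4418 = 10.04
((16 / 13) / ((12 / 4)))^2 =256 / 1521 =0.17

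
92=92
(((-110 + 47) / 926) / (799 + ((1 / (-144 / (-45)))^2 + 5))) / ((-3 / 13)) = 4992 / 13615441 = 0.00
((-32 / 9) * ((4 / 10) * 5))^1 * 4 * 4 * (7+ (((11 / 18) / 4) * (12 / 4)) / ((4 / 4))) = -22912 / 27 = -848.59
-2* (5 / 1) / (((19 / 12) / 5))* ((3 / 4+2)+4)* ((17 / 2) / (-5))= 6885 / 19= 362.37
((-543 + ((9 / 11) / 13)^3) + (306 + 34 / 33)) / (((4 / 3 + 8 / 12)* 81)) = -1035035266 / 710582301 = -1.46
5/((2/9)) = 45/2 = 22.50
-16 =-16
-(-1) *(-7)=-7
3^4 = 81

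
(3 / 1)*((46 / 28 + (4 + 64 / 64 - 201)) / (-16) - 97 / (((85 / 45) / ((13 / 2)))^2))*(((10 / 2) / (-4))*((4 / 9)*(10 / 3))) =613102325 / 97104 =6313.87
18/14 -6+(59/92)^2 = -4.30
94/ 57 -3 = -77/ 57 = -1.35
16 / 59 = 0.27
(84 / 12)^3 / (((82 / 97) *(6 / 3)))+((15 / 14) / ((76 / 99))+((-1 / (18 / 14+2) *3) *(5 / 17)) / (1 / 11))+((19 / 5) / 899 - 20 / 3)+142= 77434302482953 / 230013429240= 336.65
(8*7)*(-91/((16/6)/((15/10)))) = -5733/2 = -2866.50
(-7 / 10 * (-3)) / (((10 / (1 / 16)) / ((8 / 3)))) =7 / 200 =0.04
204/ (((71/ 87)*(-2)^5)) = -4437/ 568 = -7.81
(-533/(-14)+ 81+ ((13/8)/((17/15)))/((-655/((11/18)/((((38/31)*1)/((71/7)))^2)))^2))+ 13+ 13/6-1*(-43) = 1118338345119698699653/6309599683441098240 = 177.24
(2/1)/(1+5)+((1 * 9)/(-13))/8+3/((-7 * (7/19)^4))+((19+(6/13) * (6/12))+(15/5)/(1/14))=200394611/5243784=38.22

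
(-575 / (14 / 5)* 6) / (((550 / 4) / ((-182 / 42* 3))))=8970 / 77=116.49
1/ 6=0.17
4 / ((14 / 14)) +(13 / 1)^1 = 17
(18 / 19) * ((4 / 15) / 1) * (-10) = -48 / 19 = -2.53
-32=-32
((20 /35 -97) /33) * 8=-1800 /77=-23.38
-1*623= -623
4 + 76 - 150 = -70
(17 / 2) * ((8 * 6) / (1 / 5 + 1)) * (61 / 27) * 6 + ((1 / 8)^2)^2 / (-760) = 129125580791 / 28016640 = 4608.89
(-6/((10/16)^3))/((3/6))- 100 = -18644/125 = -149.15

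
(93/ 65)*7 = 651/ 65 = 10.02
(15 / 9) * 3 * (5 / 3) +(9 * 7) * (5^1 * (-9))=-8480 / 3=-2826.67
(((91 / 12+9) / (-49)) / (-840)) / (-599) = -199 / 295858080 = -0.00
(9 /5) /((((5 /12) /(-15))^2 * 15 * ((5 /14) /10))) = 4354.56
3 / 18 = 1 / 6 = 0.17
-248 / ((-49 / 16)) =3968 / 49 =80.98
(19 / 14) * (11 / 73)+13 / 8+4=5.83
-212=-212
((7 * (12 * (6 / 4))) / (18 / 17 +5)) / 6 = 357 / 103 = 3.47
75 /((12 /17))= 425 /4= 106.25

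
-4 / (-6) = 2 / 3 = 0.67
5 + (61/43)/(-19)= 4024/817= 4.93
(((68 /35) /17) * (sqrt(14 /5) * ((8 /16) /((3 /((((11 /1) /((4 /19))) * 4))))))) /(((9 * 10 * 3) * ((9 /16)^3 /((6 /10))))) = 856064 * sqrt(70) /86113125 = 0.08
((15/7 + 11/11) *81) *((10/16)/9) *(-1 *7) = -495/4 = -123.75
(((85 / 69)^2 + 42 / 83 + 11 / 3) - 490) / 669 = -191381302 / 264364047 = -0.72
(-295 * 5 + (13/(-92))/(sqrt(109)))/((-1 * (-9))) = -1475/9 - 13 * sqrt(109)/90252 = -163.89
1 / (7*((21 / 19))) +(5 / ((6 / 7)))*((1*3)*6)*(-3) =-46286 / 147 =-314.87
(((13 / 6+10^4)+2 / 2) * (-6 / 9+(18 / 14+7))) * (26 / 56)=15604940 / 441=35385.35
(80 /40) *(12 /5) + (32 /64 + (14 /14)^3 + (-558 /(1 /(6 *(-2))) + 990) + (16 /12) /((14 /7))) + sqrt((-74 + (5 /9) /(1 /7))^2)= 698677 /90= 7763.08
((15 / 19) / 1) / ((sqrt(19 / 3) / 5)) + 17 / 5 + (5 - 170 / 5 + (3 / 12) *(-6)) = -271 / 10 + 75 *sqrt(57) / 361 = -25.53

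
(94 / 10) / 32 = 47 / 160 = 0.29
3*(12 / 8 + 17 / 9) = 10.17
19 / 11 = 1.73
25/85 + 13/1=226/17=13.29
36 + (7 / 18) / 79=51199 / 1422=36.00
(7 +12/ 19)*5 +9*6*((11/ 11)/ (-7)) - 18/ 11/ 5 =220301/ 7315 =30.12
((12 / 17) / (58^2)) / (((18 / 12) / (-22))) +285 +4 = 4131789 / 14297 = 289.00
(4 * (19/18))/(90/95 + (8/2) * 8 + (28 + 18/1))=361/6750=0.05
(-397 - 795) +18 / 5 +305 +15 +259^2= 66212.60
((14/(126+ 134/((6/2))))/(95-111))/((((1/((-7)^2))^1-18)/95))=97755/3608576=0.03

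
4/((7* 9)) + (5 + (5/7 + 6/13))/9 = 614/819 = 0.75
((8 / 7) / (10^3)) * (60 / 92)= 3 / 4025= 0.00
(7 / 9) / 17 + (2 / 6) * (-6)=-299 / 153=-1.95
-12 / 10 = -6 / 5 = -1.20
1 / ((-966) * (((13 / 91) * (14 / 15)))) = -5 / 644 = -0.01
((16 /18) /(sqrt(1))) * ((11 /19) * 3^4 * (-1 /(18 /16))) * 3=-111.16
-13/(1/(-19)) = 247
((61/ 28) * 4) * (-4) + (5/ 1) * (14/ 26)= -2927/ 91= -32.16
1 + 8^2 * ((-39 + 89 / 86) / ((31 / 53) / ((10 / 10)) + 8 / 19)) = -105167801 / 43559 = -2414.38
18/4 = 9/2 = 4.50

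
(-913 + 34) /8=-879 /8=-109.88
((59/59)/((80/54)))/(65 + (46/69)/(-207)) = 16767/1614520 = 0.01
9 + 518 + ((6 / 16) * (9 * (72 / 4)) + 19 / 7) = 16533 / 28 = 590.46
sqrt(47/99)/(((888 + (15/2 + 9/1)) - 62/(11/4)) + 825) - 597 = -597 + 2 * sqrt(517)/112659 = -597.00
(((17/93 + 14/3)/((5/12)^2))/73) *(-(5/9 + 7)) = -490688/169725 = -2.89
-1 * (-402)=402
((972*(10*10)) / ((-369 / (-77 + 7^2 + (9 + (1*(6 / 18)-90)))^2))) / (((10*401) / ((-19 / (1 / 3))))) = 726927840 / 16441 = 44214.33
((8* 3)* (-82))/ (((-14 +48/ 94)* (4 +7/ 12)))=31.83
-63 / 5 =-12.60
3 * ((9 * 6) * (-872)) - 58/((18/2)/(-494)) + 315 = -137765.44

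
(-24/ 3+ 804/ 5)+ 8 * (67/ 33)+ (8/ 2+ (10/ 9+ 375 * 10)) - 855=3069.15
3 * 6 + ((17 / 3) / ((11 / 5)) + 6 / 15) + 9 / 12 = 14339 / 660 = 21.73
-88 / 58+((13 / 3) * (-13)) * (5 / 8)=-25561 / 696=-36.73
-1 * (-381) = 381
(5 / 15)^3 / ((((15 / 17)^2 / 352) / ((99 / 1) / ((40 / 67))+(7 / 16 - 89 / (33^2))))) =8368092682 / 3007125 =2782.76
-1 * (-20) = 20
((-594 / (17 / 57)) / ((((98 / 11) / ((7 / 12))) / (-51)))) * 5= 931095 / 28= 33253.39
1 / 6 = 0.17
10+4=14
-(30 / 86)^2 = -225 / 1849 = -0.12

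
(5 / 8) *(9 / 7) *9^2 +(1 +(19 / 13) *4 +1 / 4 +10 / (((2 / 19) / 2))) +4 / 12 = 573341 / 2184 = 262.52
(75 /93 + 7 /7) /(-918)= -28 /14229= -0.00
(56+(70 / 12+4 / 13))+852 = 71303 / 78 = 914.14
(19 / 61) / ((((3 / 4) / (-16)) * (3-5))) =608 / 183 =3.32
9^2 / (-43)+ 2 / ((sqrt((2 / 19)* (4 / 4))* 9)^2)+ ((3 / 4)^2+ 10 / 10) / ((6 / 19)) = 367667 / 111456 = 3.30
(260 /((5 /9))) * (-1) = -468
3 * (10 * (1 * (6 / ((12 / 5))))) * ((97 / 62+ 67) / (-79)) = -318825 / 4898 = -65.09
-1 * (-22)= 22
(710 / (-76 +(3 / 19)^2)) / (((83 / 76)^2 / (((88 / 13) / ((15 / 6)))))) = -52111718912 / 2456279839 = -21.22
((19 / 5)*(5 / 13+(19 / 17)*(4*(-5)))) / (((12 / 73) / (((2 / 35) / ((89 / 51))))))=-1346777 / 80990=-16.63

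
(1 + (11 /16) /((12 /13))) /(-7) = -335 /1344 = -0.25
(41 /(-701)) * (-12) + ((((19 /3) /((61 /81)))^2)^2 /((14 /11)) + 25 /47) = 25108127995061263 /6386504927978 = 3931.43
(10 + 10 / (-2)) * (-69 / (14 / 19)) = -6555 / 14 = -468.21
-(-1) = 1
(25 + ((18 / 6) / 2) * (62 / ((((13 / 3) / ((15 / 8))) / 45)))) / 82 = 190925 / 8528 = 22.39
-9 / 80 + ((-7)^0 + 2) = 2.89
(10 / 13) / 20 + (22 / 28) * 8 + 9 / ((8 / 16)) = 4427 / 182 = 24.32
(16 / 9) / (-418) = -8 / 1881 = -0.00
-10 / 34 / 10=-1 / 34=-0.03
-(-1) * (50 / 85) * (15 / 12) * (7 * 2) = 175 / 17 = 10.29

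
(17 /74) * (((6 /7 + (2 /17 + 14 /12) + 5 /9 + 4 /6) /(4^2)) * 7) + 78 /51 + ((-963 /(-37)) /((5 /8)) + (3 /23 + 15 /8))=1896429079 /41664960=45.52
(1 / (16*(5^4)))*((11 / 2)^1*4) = 11 / 5000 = 0.00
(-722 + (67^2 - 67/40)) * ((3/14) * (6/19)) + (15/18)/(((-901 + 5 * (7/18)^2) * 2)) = 20809217097/81670120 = 254.80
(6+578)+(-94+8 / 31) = 15198 / 31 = 490.26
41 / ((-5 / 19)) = -779 / 5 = -155.80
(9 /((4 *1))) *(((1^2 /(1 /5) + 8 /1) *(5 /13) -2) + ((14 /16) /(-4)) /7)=855 /128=6.68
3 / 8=0.38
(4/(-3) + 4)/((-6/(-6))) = 8/3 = 2.67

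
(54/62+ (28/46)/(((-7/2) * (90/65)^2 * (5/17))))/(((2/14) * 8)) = 568547/1155060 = 0.49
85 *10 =850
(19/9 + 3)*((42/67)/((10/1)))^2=2254/112225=0.02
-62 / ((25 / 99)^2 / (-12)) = 7291944 / 625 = 11667.11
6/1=6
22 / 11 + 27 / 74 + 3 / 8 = 811 / 296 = 2.74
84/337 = 0.25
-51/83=-0.61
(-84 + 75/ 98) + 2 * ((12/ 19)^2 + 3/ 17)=-49367433/ 601426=-82.08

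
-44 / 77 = -4 / 7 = -0.57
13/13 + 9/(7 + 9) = 25/16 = 1.56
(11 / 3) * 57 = 209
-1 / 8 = -0.12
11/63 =0.17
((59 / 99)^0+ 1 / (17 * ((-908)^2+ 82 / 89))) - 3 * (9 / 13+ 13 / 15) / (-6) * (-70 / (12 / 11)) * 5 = -4039269749945 / 16216400538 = -249.09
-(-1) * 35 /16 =2.19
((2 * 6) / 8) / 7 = 3 / 14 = 0.21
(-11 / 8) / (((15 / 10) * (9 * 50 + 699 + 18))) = -11 / 14004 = -0.00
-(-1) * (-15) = -15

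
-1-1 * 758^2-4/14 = -4021957/7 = -574565.29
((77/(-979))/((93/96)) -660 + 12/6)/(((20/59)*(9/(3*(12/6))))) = -53561557/41385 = -1294.23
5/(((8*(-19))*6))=-0.01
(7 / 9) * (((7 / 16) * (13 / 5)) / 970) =637 / 698400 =0.00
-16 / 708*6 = -8 / 59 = -0.14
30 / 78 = 5 / 13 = 0.38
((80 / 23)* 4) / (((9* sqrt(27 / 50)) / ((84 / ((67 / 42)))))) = 110.77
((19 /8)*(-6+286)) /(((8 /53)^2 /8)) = 1867985 /8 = 233498.12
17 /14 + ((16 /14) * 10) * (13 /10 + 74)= 12065 /14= 861.79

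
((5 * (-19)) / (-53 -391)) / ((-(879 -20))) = -95 / 381396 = -0.00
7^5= 16807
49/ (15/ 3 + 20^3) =49/ 8005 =0.01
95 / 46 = 2.07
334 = 334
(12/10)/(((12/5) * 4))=0.12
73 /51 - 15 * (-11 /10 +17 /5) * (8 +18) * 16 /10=-365611 /255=-1433.77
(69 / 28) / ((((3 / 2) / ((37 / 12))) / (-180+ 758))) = 245939 / 84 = 2927.85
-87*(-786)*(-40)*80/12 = -18235200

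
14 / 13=1.08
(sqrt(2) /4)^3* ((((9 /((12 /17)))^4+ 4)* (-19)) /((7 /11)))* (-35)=7070705125* sqrt(2) /8192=1220640.51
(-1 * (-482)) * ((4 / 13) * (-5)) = -9640 / 13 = -741.54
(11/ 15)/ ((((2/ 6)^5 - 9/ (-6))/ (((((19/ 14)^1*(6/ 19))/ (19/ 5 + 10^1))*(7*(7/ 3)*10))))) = 41580/ 16813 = 2.47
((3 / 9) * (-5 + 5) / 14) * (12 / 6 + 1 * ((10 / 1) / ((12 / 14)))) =0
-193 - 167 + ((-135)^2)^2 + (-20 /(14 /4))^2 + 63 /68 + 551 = 1106726630799 /3332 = 332150849.58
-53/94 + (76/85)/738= -1658773/2948310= -0.56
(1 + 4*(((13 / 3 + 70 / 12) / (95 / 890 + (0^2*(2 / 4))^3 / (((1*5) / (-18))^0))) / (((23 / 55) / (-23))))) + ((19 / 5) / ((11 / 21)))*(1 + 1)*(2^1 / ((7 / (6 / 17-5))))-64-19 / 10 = -2242461659 / 106590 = -21038.20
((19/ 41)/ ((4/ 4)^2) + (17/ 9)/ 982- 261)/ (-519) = 94406819/ 188063802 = 0.50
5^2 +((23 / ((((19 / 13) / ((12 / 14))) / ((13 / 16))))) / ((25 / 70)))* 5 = 13561 / 76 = 178.43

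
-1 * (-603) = 603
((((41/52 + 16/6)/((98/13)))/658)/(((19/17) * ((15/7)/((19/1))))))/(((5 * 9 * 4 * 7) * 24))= 0.00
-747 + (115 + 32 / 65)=-631.51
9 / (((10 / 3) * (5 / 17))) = 459 / 50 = 9.18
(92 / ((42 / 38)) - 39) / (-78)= -929 / 1638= -0.57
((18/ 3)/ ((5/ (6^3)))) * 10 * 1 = 2592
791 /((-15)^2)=791 /225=3.52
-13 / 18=-0.72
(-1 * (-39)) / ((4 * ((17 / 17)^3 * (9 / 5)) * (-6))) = -65 / 72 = -0.90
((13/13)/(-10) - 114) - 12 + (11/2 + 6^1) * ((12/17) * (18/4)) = -15227/170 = -89.57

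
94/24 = 47/12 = 3.92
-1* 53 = -53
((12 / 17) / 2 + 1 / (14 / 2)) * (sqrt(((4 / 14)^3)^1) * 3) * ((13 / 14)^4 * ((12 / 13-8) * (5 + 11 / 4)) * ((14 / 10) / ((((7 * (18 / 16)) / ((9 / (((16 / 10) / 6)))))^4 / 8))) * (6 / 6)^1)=-44916702714000 * sqrt(14) / 4802079233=-34997.95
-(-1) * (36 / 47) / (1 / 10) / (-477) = -0.02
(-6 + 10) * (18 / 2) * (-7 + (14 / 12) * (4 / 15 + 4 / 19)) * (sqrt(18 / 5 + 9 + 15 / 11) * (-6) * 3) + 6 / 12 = 15602.52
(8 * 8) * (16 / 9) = 1024 / 9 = 113.78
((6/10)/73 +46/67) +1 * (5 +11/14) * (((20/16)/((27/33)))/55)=1171591/1369480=0.86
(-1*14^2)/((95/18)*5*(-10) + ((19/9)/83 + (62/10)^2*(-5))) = 244020/567799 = 0.43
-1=-1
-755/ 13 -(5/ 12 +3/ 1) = -9593/ 156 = -61.49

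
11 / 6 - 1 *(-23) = 149 / 6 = 24.83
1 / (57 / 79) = 1.39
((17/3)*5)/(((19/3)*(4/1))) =85/76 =1.12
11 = 11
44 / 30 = 22 / 15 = 1.47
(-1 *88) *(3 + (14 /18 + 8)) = -9328 /9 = -1036.44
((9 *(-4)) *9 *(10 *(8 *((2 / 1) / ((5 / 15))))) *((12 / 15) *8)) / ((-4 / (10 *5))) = 12441600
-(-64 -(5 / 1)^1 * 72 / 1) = 424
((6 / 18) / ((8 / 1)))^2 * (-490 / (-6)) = 245 / 1728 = 0.14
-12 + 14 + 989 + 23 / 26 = 25789 / 26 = 991.88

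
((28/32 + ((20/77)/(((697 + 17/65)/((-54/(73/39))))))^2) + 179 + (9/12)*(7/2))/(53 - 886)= -0.22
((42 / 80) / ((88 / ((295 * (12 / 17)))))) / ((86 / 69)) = 256473 / 257312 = 1.00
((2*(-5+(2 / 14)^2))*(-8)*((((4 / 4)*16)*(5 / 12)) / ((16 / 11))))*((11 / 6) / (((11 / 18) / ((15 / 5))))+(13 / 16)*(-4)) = 308660 / 147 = 2099.73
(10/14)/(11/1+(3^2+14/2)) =5/189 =0.03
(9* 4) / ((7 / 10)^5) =3600000 / 16807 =214.20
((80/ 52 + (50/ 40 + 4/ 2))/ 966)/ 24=83/ 401856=0.00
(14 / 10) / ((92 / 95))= 133 / 92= 1.45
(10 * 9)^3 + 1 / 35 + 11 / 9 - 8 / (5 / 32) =229619266 / 315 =728950.05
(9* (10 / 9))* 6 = 60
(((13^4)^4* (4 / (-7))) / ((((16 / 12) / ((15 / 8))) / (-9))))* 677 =182447252988890164704585 / 56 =3257986660515895798296.16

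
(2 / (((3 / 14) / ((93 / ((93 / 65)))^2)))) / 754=4550 / 87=52.30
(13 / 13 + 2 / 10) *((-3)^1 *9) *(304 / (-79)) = 49248 / 395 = 124.68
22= 22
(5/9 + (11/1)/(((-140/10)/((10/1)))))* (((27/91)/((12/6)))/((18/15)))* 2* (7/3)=-1150/273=-4.21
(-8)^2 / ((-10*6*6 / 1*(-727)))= 8 / 32715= 0.00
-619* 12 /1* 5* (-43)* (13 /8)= 5190315 /2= 2595157.50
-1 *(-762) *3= 2286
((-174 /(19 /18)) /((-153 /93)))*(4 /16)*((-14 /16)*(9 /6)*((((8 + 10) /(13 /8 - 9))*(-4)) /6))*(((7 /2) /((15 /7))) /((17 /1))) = -8325639 /1619845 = -5.14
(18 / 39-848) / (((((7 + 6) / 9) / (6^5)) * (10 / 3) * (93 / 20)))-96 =-1542670368 / 5239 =-294458.94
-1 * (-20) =20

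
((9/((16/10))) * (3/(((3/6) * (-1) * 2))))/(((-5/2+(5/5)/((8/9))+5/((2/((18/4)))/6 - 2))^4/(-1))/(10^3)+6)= -1974136320000/672821352239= -2.93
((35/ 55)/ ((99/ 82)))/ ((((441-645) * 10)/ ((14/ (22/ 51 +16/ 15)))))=-2009/ 831996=-0.00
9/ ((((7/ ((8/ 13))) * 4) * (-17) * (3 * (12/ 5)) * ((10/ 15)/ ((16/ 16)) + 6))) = -3/ 12376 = -0.00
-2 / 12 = -0.17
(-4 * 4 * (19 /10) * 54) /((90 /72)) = -32832 /25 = -1313.28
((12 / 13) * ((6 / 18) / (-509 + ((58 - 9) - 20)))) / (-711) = 1 / 1109160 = 0.00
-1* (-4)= 4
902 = 902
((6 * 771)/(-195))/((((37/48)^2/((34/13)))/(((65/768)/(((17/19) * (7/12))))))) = -2109456/124579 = -16.93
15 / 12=5 / 4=1.25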